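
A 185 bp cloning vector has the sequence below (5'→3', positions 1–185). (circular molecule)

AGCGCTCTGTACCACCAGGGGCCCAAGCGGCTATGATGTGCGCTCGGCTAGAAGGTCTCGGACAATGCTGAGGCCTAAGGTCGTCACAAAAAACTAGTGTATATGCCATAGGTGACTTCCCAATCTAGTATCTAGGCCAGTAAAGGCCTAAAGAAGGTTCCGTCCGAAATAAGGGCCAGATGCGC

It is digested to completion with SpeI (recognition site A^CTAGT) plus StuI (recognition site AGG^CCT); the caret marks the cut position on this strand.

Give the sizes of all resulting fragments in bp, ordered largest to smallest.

The SpeI site (ACTAGT) starts at position 93.
SpeI cuts after the first base of each site, so after position 93.
StuI sites (AGGCCT) start at positions 71, 144.
StuI cuts after base 3 of each site, so after positions 73, 146.
Combined cut positions: 73, 93, 146.
Circular molecule, 3 cuts → 3 fragments:
  74–93 → 20 bp
  94–146 → 53 bp
  147–185 then 1–73 → 39 + 73 = 112 bp
Sorted largest to smallest: 112, 53, 20 bp.

112, 53, 20 bp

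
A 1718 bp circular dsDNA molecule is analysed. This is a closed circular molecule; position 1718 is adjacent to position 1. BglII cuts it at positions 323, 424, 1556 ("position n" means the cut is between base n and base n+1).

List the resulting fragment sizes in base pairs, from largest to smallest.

1132, 485, 101 bp

Circular molecule, 3 cuts → 3 fragments:
  424 − 323 = 101 bp
  1556 − 424 = 1132 bp
  wrap: 1718 − 1556 + 323 = 485 bp
Sorted largest to smallest: 1132, 485, 101 bp.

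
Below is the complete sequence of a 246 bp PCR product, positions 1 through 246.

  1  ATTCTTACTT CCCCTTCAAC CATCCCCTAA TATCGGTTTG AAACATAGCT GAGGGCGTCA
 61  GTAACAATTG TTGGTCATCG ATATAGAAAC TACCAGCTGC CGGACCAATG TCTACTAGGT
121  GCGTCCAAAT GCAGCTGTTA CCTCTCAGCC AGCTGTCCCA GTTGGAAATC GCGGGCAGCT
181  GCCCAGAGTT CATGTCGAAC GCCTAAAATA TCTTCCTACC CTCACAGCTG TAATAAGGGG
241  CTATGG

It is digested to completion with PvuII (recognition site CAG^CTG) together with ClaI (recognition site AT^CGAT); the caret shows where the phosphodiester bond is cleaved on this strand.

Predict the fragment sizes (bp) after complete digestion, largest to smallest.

PvuII sites (CAGCTG) start at positions 94, 132, 150, 176, 225.
PvuII cuts after base 3 of each site, so after positions 96, 134, 152, 178, 227.
The ClaI site (ATCGAT) starts at position 77.
ClaI cuts after base 2 of each site, so after position 78.
Combined cut positions: 78, 96, 134, 152, 178, 227.
Linear molecule, 6 cuts → 7 fragments:
  1–78 → 78 bp
  79–96 → 18 bp
  97–134 → 38 bp
  135–152 → 18 bp
  153–178 → 26 bp
  179–227 → 49 bp
  228–246 → 19 bp
Sorted largest to smallest: 78, 49, 38, 26, 19, 18, 18 bp.

78, 49, 38, 26, 19, 18, 18 bp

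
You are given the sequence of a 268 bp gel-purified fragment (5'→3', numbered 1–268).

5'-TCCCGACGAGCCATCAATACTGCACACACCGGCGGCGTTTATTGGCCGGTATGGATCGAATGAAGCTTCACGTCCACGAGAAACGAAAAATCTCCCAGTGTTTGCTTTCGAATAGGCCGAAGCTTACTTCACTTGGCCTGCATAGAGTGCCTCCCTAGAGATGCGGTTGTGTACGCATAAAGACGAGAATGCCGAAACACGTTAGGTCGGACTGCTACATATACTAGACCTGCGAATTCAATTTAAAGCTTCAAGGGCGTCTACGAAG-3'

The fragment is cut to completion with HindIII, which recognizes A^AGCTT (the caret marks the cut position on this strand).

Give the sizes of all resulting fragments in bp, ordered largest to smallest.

HindIII sites (AAGCTT) start at positions 63, 120, 246.
HindIII cuts after the first base of each site, so after positions 63, 120, 246.
Linear molecule, 3 cuts → 4 fragments:
  1–63 → 63 bp
  64–120 → 57 bp
  121–246 → 126 bp
  247–268 → 22 bp
Sorted largest to smallest: 126, 63, 57, 22 bp.

126, 63, 57, 22 bp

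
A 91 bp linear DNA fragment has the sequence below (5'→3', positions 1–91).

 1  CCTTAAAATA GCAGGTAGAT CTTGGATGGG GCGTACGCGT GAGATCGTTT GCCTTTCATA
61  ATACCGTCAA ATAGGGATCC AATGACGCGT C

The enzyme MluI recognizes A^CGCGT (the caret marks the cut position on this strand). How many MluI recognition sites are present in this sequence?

ACGCGT occurs starting at positions 35, 85.
MluI cuts at 2 sites.

2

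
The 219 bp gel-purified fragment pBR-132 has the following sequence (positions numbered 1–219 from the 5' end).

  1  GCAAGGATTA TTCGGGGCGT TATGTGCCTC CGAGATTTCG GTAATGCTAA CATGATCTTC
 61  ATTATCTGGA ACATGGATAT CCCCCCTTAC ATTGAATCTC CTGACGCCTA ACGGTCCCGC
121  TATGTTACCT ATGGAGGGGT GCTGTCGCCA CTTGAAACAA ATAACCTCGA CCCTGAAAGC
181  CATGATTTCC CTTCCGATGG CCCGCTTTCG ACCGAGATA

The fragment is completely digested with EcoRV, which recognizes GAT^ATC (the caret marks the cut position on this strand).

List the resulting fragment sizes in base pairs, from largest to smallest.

141, 78 bp

The EcoRV site (GATATC) starts at position 76.
EcoRV cuts after base 3 of each site, so after position 78.
Linear molecule, 1 cut → 2 fragments:
  1–78 → 78 bp
  79–219 → 141 bp
Sorted largest to smallest: 141, 78 bp.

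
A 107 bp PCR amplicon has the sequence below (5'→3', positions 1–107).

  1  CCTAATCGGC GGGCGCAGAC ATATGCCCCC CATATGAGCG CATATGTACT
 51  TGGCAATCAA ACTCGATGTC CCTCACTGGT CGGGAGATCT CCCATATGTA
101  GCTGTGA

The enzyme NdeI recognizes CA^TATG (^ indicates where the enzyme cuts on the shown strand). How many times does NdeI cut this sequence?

4

CATATG occurs starting at positions 20, 31, 41, 93.
NdeI cuts at 4 sites.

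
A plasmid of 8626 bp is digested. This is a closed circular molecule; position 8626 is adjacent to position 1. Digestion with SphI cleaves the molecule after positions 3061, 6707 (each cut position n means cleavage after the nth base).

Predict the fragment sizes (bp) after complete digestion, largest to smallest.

4980, 3646 bp

Circular molecule, 2 cuts → 2 fragments:
  6707 − 3061 = 3646 bp
  wrap: 8626 − 6707 + 3061 = 4980 bp
Sorted largest to smallest: 4980, 3646 bp.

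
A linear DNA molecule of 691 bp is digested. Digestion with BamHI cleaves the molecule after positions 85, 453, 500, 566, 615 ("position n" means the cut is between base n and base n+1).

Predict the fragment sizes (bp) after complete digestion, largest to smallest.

Linear molecule, 5 cuts → 6 fragments:
  85 − 0 = 85 bp
  453 − 85 = 368 bp
  500 − 453 = 47 bp
  566 − 500 = 66 bp
  615 − 566 = 49 bp
  691 − 615 = 76 bp
Sorted largest to smallest: 368, 85, 76, 66, 49, 47 bp.

368, 85, 76, 66, 49, 47 bp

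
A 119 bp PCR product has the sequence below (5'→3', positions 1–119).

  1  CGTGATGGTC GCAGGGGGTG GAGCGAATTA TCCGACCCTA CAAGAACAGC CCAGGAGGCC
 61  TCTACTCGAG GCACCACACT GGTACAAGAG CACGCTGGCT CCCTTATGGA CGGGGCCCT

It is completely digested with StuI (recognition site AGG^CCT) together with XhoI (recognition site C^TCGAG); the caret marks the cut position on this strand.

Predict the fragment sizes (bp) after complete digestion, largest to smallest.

The StuI site (AGGCCT) starts at position 56.
StuI cuts after base 3 of each site, so after position 58.
The XhoI site (CTCGAG) starts at position 65.
XhoI cuts after the first base of each site, so after position 65.
Combined cut positions: 58, 65.
Linear molecule, 2 cuts → 3 fragments:
  1–58 → 58 bp
  59–65 → 7 bp
  66–119 → 54 bp
Sorted largest to smallest: 58, 54, 7 bp.

58, 54, 7 bp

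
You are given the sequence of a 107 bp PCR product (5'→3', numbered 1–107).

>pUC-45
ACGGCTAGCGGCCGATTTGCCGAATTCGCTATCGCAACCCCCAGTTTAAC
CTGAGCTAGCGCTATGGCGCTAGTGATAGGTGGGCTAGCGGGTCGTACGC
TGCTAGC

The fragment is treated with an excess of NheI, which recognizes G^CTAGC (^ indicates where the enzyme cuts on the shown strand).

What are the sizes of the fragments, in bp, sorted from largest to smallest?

51, 29, 18, 5, 4 bp

NheI sites (GCTAGC) start at positions 4, 55, 84, 102.
NheI cuts after the first base of each site, so after positions 4, 55, 84, 102.
Linear molecule, 4 cuts → 5 fragments:
  1–4 → 4 bp
  5–55 → 51 bp
  56–84 → 29 bp
  85–102 → 18 bp
  103–107 → 5 bp
Sorted largest to smallest: 51, 29, 18, 5, 4 bp.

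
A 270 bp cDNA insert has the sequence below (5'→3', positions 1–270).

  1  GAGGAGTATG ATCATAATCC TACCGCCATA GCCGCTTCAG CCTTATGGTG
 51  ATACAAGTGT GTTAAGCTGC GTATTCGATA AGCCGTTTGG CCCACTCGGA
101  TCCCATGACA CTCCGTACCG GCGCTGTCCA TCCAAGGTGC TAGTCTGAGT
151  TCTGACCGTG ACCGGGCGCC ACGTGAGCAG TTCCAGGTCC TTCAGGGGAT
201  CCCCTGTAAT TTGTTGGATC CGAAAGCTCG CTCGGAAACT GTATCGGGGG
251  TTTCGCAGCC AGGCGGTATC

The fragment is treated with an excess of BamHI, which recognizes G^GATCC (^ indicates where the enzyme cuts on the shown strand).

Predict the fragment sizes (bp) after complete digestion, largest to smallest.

BamHI sites (GGATCC) start at positions 98, 197, 216.
BamHI cuts after the first base of each site, so after positions 98, 197, 216.
Linear molecule, 3 cuts → 4 fragments:
  1–98 → 98 bp
  99–197 → 99 bp
  198–216 → 19 bp
  217–270 → 54 bp
Sorted largest to smallest: 99, 98, 54, 19 bp.

99, 98, 54, 19 bp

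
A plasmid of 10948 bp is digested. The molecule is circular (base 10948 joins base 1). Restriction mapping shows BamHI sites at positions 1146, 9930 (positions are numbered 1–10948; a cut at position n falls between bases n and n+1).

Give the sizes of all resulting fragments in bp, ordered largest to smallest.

Circular molecule, 2 cuts → 2 fragments:
  9930 − 1146 = 8784 bp
  wrap: 10948 − 9930 + 1146 = 2164 bp
Sorted largest to smallest: 8784, 2164 bp.

8784, 2164 bp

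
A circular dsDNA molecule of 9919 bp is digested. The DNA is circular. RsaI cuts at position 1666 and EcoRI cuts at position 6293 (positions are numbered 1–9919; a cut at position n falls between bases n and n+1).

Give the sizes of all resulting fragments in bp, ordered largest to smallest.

5292, 4627 bp

Combined cut positions (sorted): 1666, 6293.
Circular molecule, 2 cuts → 2 fragments:
  6293 − 1666 = 4627 bp
  wrap: 9919 − 6293 + 1666 = 5292 bp
Sorted largest to smallest: 5292, 4627 bp.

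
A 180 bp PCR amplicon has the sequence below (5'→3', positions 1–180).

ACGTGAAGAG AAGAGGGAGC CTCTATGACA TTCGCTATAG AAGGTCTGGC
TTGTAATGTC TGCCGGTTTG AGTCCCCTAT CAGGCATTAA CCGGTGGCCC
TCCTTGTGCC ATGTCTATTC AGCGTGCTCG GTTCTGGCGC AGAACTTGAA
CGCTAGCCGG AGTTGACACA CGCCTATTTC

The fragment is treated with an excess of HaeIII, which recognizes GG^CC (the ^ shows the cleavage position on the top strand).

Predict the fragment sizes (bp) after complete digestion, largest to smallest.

The HaeIII site (GGCC) starts at position 96.
HaeIII cuts after base 2 of each site, so after position 97.
Linear molecule, 1 cut → 2 fragments:
  1–97 → 97 bp
  98–180 → 83 bp
Sorted largest to smallest: 97, 83 bp.

97, 83 bp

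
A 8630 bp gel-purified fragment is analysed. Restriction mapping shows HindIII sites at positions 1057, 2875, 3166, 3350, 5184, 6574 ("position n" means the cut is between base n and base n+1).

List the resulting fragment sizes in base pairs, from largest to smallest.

Linear molecule, 6 cuts → 7 fragments:
  1057 − 0 = 1057 bp
  2875 − 1057 = 1818 bp
  3166 − 2875 = 291 bp
  3350 − 3166 = 184 bp
  5184 − 3350 = 1834 bp
  6574 − 5184 = 1390 bp
  8630 − 6574 = 2056 bp
Sorted largest to smallest: 2056, 1834, 1818, 1390, 1057, 291, 184 bp.

2056, 1834, 1818, 1390, 1057, 291, 184 bp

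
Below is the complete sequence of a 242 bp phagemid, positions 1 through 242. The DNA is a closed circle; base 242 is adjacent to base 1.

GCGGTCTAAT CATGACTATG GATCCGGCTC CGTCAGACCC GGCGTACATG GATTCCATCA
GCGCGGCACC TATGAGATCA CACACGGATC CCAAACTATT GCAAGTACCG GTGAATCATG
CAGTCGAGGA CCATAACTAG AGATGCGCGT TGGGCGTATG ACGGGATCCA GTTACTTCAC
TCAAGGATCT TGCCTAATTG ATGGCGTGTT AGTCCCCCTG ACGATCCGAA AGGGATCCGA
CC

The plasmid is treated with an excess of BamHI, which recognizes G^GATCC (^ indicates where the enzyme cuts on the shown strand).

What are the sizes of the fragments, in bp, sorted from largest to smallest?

BamHI sites (GGATCC) start at positions 20, 86, 164, 233.
BamHI cuts after the first base of each site, so after positions 20, 86, 164, 233.
Circular molecule, 4 cuts → 4 fragments:
  21–86 → 66 bp
  87–164 → 78 bp
  165–233 → 69 bp
  234–242 then 1–20 → 9 + 20 = 29 bp
Sorted largest to smallest: 78, 69, 66, 29 bp.

78, 69, 66, 29 bp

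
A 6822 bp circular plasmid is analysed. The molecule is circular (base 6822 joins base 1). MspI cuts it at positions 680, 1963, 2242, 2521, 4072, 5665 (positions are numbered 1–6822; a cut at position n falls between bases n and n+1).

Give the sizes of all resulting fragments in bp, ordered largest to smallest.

1837, 1593, 1551, 1283, 279, 279 bp

Circular molecule, 6 cuts → 6 fragments:
  1963 − 680 = 1283 bp
  2242 − 1963 = 279 bp
  2521 − 2242 = 279 bp
  4072 − 2521 = 1551 bp
  5665 − 4072 = 1593 bp
  wrap: 6822 − 5665 + 680 = 1837 bp
Sorted largest to smallest: 1837, 1593, 1551, 1283, 279, 279 bp.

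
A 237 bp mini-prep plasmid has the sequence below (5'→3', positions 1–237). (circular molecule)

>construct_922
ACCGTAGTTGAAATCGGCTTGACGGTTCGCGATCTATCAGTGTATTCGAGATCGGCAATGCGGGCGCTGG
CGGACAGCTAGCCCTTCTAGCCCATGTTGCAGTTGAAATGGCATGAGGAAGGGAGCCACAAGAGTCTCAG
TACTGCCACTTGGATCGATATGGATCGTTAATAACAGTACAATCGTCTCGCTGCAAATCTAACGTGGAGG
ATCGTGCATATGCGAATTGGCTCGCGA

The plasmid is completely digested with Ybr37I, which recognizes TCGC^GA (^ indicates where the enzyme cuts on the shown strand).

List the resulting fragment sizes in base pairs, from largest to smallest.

Ybr37I sites (TCGCGA) start at positions 27, 232.
Ybr37I cuts after base 4 of each site, so after positions 30, 235.
Circular molecule, 2 cuts → 2 fragments:
  31–235 → 205 bp
  236–237 then 1–30 → 2 + 30 = 32 bp
Sorted largest to smallest: 205, 32 bp.

205, 32 bp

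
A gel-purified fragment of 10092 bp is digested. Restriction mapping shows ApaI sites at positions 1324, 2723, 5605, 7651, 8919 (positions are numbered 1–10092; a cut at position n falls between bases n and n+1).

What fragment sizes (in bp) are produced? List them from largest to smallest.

Linear molecule, 5 cuts → 6 fragments:
  1324 − 0 = 1324 bp
  2723 − 1324 = 1399 bp
  5605 − 2723 = 2882 bp
  7651 − 5605 = 2046 bp
  8919 − 7651 = 1268 bp
  10092 − 8919 = 1173 bp
Sorted largest to smallest: 2882, 2046, 1399, 1324, 1268, 1173 bp.

2882, 2046, 1399, 1324, 1268, 1173 bp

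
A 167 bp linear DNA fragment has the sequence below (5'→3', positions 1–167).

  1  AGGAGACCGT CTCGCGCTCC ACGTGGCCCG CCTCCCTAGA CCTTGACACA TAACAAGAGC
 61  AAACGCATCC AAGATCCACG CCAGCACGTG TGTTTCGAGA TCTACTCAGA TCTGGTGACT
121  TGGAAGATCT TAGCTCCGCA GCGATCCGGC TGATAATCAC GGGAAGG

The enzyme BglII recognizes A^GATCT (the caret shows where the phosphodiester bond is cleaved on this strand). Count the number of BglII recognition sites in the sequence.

3

AGATCT occurs starting at positions 98, 108, 125.
BglII cuts at 3 sites.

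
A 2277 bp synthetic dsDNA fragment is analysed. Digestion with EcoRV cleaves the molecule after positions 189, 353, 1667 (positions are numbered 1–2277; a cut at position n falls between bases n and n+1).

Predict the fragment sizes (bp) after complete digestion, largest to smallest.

Linear molecule, 3 cuts → 4 fragments:
  189 − 0 = 189 bp
  353 − 189 = 164 bp
  1667 − 353 = 1314 bp
  2277 − 1667 = 610 bp
Sorted largest to smallest: 1314, 610, 189, 164 bp.

1314, 610, 189, 164 bp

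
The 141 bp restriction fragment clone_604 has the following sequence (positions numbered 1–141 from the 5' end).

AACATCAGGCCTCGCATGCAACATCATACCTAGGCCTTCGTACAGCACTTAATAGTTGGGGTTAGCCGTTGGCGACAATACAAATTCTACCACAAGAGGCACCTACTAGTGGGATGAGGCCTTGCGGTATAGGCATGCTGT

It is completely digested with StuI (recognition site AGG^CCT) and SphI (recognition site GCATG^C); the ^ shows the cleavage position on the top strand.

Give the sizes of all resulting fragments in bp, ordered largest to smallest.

StuI sites (AGGCCT) start at positions 7, 32, 117.
StuI cuts after base 3 of each site, so after positions 9, 34, 119.
SphI sites (GCATGC) start at positions 14, 133.
SphI cuts after base 5 of each site (before the last base), so after positions 18, 137.
Combined cut positions: 9, 18, 34, 119, 137.
Linear molecule, 5 cuts → 6 fragments:
  1–9 → 9 bp
  10–18 → 9 bp
  19–34 → 16 bp
  35–119 → 85 bp
  120–137 → 18 bp
  138–141 → 4 bp
Sorted largest to smallest: 85, 18, 16, 9, 9, 4 bp.

85, 18, 16, 9, 9, 4 bp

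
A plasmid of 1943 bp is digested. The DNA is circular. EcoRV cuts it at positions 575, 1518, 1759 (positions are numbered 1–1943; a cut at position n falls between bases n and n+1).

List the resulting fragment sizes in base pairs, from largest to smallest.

943, 759, 241 bp

Circular molecule, 3 cuts → 3 fragments:
  1518 − 575 = 943 bp
  1759 − 1518 = 241 bp
  wrap: 1943 − 1759 + 575 = 759 bp
Sorted largest to smallest: 943, 759, 241 bp.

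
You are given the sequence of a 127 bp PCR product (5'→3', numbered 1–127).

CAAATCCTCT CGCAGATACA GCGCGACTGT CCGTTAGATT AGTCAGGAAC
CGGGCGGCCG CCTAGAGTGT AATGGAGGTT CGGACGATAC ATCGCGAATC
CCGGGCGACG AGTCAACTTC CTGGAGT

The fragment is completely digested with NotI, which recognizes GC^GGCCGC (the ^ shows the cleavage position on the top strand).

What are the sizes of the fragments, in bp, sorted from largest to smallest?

72, 55 bp

The NotI site (GCGGCCGC) starts at position 54.
NotI cuts after base 2 of each site, so after position 55.
Linear molecule, 1 cut → 2 fragments:
  1–55 → 55 bp
  56–127 → 72 bp
Sorted largest to smallest: 72, 55 bp.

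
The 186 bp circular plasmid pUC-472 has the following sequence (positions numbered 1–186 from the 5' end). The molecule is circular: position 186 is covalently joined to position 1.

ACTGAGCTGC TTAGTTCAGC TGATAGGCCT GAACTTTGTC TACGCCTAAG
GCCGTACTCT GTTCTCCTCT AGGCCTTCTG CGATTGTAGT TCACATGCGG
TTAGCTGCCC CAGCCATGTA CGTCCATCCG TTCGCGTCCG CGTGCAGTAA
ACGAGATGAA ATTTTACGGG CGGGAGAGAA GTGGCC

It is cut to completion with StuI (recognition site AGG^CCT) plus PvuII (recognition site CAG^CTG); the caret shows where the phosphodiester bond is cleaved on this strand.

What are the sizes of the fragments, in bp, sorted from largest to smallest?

StuI sites (AGGCCT) start at positions 25, 71.
StuI cuts after base 3 of each site, so after positions 27, 73.
The PvuII site (CAGCTG) starts at position 17.
PvuII cuts after base 3 of each site, so after position 19.
Combined cut positions: 19, 27, 73.
Circular molecule, 3 cuts → 3 fragments:
  20–27 → 8 bp
  28–73 → 46 bp
  74–186 then 1–19 → 113 + 19 = 132 bp
Sorted largest to smallest: 132, 46, 8 bp.

132, 46, 8 bp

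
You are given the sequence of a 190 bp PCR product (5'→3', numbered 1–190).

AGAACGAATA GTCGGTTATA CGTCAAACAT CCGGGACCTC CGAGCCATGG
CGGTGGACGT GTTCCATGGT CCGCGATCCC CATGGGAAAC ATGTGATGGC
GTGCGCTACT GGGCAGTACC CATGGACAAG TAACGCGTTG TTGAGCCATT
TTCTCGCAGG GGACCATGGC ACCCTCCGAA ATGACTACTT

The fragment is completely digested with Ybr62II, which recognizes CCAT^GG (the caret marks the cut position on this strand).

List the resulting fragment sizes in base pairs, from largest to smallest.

48, 44, 40, 23, 19, 16 bp

Ybr62II sites (CCATGG) start at positions 45, 64, 80, 120, 164.
Ybr62II cuts after base 4 of each site, so after positions 48, 67, 83, 123, 167.
Linear molecule, 5 cuts → 6 fragments:
  1–48 → 48 bp
  49–67 → 19 bp
  68–83 → 16 bp
  84–123 → 40 bp
  124–167 → 44 bp
  168–190 → 23 bp
Sorted largest to smallest: 48, 44, 40, 23, 19, 16 bp.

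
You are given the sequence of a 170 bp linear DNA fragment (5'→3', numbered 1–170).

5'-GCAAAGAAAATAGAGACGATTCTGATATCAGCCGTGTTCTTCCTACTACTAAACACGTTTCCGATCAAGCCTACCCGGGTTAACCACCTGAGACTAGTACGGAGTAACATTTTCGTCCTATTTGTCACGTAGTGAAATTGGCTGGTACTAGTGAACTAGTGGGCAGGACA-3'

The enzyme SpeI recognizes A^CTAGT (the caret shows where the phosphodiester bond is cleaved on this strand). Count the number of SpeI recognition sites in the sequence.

3

ACTAGT occurs starting at positions 93, 147, 155.
SpeI cuts at 3 sites.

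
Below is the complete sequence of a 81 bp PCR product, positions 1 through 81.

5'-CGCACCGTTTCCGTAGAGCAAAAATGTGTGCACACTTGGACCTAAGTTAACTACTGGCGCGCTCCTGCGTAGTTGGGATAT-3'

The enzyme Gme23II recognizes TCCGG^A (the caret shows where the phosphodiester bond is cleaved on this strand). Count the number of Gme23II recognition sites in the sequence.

0

No occurrence of TCCGGA is present in the sequence.
Gme23II does not cut: 0 sites.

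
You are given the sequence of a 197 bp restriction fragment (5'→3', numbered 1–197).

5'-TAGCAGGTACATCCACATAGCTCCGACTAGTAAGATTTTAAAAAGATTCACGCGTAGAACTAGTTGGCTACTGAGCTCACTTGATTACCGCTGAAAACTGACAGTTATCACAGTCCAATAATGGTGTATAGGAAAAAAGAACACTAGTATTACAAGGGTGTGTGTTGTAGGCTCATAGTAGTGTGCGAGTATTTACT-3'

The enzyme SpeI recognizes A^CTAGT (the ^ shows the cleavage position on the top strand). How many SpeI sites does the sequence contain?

3

ACTAGT occurs starting at positions 26, 59, 143.
SpeI cuts at 3 sites.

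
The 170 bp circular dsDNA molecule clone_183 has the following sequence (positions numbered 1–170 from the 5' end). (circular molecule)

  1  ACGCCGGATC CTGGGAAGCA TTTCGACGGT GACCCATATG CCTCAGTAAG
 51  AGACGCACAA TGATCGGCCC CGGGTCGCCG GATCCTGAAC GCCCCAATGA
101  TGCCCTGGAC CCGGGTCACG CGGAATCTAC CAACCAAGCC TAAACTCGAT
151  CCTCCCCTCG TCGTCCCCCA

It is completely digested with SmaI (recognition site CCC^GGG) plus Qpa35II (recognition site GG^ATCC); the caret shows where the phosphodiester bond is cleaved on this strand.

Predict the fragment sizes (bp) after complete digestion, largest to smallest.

SmaI sites (CCCGGG) start at positions 69, 110.
SmaI cuts after base 3 of each site, so after positions 71, 112.
Qpa35II sites (GGATCC) start at positions 6, 80.
Qpa35II cuts after base 2 of each site, so after positions 7, 81.
Combined cut positions: 7, 71, 81, 112.
Circular molecule, 4 cuts → 4 fragments:
  8–71 → 64 bp
  72–81 → 10 bp
  82–112 → 31 bp
  113–170 then 1–7 → 58 + 7 = 65 bp
Sorted largest to smallest: 65, 64, 31, 10 bp.

65, 64, 31, 10 bp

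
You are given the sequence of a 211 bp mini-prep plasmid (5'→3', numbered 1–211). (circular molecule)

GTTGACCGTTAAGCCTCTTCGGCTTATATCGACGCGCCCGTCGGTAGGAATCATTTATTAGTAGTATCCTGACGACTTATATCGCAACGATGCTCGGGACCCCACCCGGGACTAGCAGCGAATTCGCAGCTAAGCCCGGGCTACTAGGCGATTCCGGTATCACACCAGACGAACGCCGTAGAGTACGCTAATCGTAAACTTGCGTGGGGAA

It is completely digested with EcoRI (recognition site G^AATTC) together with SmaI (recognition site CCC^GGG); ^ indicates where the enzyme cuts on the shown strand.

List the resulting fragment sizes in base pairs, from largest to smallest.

181, 17, 13 bp

The EcoRI site (GAATTC) starts at position 120.
EcoRI cuts after the first base of each site, so after position 120.
SmaI sites (CCCGGG) start at positions 105, 135.
SmaI cuts after base 3 of each site, so after positions 107, 137.
Combined cut positions: 107, 120, 137.
Circular molecule, 3 cuts → 3 fragments:
  108–120 → 13 bp
  121–137 → 17 bp
  138–211 then 1–107 → 74 + 107 = 181 bp
Sorted largest to smallest: 181, 17, 13 bp.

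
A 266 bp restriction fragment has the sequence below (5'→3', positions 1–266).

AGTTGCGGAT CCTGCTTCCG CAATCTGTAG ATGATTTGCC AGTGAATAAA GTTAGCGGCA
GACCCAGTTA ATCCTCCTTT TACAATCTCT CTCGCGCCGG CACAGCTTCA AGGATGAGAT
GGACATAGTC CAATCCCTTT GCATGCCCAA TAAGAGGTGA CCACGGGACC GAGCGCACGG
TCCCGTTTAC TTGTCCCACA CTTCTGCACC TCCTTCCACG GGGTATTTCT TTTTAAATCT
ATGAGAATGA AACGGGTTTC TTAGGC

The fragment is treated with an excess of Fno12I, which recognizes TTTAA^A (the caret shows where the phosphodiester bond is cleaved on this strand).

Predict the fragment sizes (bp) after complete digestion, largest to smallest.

236, 30 bp

The Fno12I site (TTTAAA) starts at position 232.
Fno12I cuts after base 5 of each site (before the last base), so after position 236.
Linear molecule, 1 cut → 2 fragments:
  1–236 → 236 bp
  237–266 → 30 bp
Sorted largest to smallest: 236, 30 bp.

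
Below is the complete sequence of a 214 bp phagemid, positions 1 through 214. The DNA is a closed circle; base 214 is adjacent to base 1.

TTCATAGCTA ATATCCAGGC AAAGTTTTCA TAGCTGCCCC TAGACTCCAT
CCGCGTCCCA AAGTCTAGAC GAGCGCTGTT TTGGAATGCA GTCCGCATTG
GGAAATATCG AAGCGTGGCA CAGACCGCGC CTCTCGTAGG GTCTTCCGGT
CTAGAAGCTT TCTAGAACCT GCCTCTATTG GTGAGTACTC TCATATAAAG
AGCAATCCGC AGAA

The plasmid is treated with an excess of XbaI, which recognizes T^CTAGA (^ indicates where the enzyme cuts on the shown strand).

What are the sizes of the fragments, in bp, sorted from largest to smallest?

117, 86, 11 bp

XbaI sites (TCTAGA) start at positions 64, 150, 161.
XbaI cuts after the first base of each site, so after positions 64, 150, 161.
Circular molecule, 3 cuts → 3 fragments:
  65–150 → 86 bp
  151–161 → 11 bp
  162–214 then 1–64 → 53 + 64 = 117 bp
Sorted largest to smallest: 117, 86, 11 bp.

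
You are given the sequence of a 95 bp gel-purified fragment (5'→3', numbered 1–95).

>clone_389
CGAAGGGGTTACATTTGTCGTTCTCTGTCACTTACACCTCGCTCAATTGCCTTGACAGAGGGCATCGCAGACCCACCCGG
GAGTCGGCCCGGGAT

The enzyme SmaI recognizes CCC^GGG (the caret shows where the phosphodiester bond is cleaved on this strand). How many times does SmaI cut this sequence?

2

CCCGGG occurs starting at positions 76, 88.
SmaI cuts at 2 sites.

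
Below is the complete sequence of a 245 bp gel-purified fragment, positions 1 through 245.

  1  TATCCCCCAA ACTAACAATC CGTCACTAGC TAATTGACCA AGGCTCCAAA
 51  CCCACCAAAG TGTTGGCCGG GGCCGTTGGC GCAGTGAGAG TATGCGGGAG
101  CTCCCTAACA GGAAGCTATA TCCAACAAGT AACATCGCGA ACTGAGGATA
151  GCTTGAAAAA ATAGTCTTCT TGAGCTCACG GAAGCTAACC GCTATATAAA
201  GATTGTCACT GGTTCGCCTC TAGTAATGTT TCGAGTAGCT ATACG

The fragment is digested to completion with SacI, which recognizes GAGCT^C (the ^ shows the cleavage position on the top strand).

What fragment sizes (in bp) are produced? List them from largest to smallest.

102, 74, 69 bp

SacI sites (GAGCTC) start at positions 98, 172.
SacI cuts after base 5 of each site (before the last base), so after positions 102, 176.
Linear molecule, 2 cuts → 3 fragments:
  1–102 → 102 bp
  103–176 → 74 bp
  177–245 → 69 bp
Sorted largest to smallest: 102, 74, 69 bp.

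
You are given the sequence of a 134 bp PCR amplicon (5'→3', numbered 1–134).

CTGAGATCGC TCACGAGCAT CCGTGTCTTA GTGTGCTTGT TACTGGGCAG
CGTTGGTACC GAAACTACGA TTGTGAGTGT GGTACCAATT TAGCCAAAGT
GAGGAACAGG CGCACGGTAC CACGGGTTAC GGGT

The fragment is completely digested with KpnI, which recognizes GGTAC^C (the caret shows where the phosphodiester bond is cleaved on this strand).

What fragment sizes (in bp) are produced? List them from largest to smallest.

KpnI sites (GGTACC) start at positions 55, 81, 116.
KpnI cuts after base 5 of each site (before the last base), so after positions 59, 85, 120.
Linear molecule, 3 cuts → 4 fragments:
  1–59 → 59 bp
  60–85 → 26 bp
  86–120 → 35 bp
  121–134 → 14 bp
Sorted largest to smallest: 59, 35, 26, 14 bp.

59, 35, 26, 14 bp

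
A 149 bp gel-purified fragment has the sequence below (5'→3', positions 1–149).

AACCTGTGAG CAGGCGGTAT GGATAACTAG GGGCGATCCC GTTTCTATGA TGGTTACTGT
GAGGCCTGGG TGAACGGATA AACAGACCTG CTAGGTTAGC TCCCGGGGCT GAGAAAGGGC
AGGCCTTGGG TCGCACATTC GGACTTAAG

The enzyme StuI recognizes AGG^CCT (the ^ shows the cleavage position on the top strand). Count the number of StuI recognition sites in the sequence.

AGGCCT occurs starting at positions 62, 121.
StuI cuts at 2 sites.

2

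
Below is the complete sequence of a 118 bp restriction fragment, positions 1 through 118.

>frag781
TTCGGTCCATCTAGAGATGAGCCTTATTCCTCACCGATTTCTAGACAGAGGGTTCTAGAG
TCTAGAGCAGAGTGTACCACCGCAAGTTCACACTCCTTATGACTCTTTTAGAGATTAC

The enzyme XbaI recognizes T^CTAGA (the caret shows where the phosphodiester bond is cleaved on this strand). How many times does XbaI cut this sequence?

4

TCTAGA occurs starting at positions 10, 40, 54, 61.
XbaI cuts at 4 sites.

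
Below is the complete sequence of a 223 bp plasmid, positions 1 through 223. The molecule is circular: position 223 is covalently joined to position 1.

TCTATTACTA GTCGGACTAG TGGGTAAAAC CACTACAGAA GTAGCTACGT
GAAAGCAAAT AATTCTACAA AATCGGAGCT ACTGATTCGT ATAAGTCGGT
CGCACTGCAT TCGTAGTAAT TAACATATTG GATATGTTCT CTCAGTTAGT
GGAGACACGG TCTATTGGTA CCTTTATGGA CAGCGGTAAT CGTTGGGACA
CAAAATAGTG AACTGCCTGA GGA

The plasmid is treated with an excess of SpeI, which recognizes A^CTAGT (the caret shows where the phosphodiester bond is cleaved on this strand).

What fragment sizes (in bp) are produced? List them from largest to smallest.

214, 9 bp

SpeI sites (ACTAGT) start at positions 7, 16.
SpeI cuts after the first base of each site, so after positions 7, 16.
Circular molecule, 2 cuts → 2 fragments:
  8–16 → 9 bp
  17–223 then 1–7 → 207 + 7 = 214 bp
Sorted largest to smallest: 214, 9 bp.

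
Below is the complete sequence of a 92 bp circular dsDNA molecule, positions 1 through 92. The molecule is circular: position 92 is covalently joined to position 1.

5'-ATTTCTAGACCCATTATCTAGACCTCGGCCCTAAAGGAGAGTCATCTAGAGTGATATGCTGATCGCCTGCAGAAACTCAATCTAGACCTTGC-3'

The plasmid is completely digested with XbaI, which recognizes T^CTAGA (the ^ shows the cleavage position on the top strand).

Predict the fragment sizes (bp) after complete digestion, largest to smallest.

36, 28, 15, 13 bp

XbaI sites (TCTAGA) start at positions 4, 17, 45, 81.
XbaI cuts after the first base of each site, so after positions 4, 17, 45, 81.
Circular molecule, 4 cuts → 4 fragments:
  5–17 → 13 bp
  18–45 → 28 bp
  46–81 → 36 bp
  82–92 then 1–4 → 11 + 4 = 15 bp
Sorted largest to smallest: 36, 28, 15, 13 bp.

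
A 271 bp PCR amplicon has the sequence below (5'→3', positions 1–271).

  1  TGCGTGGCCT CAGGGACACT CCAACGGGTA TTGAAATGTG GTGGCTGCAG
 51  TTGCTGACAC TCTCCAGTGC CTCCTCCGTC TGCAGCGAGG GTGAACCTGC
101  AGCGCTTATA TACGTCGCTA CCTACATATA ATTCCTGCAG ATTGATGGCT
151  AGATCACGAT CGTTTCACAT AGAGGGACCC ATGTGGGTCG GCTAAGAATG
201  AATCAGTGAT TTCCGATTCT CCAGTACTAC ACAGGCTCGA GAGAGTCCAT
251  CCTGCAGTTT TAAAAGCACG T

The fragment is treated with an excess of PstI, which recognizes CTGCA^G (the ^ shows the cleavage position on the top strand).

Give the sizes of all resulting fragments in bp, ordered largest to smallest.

PstI sites (CTGCAG) start at positions 45, 80, 97, 135, 252.
PstI cuts after base 5 of each site (before the last base), so after positions 49, 84, 101, 139, 256.
Linear molecule, 5 cuts → 6 fragments:
  1–49 → 49 bp
  50–84 → 35 bp
  85–101 → 17 bp
  102–139 → 38 bp
  140–256 → 117 bp
  257–271 → 15 bp
Sorted largest to smallest: 117, 49, 38, 35, 17, 15 bp.

117, 49, 38, 35, 17, 15 bp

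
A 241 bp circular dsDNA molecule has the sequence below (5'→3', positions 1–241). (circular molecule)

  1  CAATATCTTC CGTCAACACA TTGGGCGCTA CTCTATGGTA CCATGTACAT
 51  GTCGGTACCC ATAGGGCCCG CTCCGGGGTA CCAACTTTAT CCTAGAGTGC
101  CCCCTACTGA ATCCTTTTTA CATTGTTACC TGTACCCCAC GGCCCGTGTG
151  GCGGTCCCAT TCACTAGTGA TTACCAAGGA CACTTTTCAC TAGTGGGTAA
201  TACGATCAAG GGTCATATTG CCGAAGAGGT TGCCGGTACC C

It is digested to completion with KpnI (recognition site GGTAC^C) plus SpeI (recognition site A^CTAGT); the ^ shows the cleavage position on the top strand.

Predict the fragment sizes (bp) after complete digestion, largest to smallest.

82, 50, 43, 26, 23, 17 bp

KpnI sites (GGTACC) start at positions 37, 54, 77, 235.
KpnI cuts after base 5 of each site (before the last base), so after positions 41, 58, 81, 239.
SpeI sites (ACTAGT) start at positions 163, 189.
SpeI cuts after the first base of each site, so after positions 163, 189.
Combined cut positions: 41, 58, 81, 163, 189, 239.
Circular molecule, 6 cuts → 6 fragments:
  42–58 → 17 bp
  59–81 → 23 bp
  82–163 → 82 bp
  164–189 → 26 bp
  190–239 → 50 bp
  240–241 then 1–41 → 2 + 41 = 43 bp
Sorted largest to smallest: 82, 50, 43, 26, 23, 17 bp.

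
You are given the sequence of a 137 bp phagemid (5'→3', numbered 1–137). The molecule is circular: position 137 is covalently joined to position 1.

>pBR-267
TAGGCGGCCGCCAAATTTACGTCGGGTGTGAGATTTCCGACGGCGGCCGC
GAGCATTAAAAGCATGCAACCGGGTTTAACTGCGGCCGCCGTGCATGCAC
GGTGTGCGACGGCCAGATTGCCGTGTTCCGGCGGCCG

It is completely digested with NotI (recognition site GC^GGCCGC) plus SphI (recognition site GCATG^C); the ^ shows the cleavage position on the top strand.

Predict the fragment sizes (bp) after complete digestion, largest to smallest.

NotI sites (GCGGCCGC) start at positions 4, 43, 82.
NotI cuts after base 2 of each site, so after positions 5, 44, 83.
SphI sites (GCATGC) start at positions 62, 93.
SphI cuts after base 5 of each site (before the last base), so after positions 66, 97.
Combined cut positions: 5, 44, 66, 83, 97.
Circular molecule, 5 cuts → 5 fragments:
  6–44 → 39 bp
  45–66 → 22 bp
  67–83 → 17 bp
  84–97 → 14 bp
  98–137 then 1–5 → 40 + 5 = 45 bp
Sorted largest to smallest: 45, 39, 22, 17, 14 bp.

45, 39, 22, 17, 14 bp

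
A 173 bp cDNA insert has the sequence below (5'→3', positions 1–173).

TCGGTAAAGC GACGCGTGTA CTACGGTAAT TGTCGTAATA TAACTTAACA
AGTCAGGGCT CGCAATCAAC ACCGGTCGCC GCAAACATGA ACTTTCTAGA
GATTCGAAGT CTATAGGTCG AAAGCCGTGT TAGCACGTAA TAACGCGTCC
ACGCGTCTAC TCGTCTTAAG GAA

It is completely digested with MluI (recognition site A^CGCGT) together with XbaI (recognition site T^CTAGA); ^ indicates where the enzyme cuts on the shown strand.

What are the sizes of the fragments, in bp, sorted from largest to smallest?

83, 48, 22, 12, 8 bp

MluI sites (ACGCGT) start at positions 12, 143, 151.
MluI cuts after the first base of each site, so after positions 12, 143, 151.
The XbaI site (TCTAGA) starts at position 95.
XbaI cuts after the first base of each site, so after position 95.
Combined cut positions: 12, 95, 143, 151.
Linear molecule, 4 cuts → 5 fragments:
  1–12 → 12 bp
  13–95 → 83 bp
  96–143 → 48 bp
  144–151 → 8 bp
  152–173 → 22 bp
Sorted largest to smallest: 83, 48, 22, 12, 8 bp.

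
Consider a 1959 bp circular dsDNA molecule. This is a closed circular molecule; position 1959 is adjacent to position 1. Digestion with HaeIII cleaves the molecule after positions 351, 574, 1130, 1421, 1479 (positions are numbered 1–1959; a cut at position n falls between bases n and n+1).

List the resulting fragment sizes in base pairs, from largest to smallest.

Circular molecule, 5 cuts → 5 fragments:
  574 − 351 = 223 bp
  1130 − 574 = 556 bp
  1421 − 1130 = 291 bp
  1479 − 1421 = 58 bp
  wrap: 1959 − 1479 + 351 = 831 bp
Sorted largest to smallest: 831, 556, 291, 223, 58 bp.

831, 556, 291, 223, 58 bp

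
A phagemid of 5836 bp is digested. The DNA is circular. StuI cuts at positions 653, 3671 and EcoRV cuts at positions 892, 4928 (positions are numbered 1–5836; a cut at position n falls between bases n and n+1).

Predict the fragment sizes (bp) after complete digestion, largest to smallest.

2779, 1561, 1257, 239 bp

Combined cut positions (sorted): 653, 892, 3671, 4928.
Circular molecule, 4 cuts → 4 fragments:
  892 − 653 = 239 bp
  3671 − 892 = 2779 bp
  4928 − 3671 = 1257 bp
  wrap: 5836 − 4928 + 653 = 1561 bp
Sorted largest to smallest: 2779, 1561, 1257, 239 bp.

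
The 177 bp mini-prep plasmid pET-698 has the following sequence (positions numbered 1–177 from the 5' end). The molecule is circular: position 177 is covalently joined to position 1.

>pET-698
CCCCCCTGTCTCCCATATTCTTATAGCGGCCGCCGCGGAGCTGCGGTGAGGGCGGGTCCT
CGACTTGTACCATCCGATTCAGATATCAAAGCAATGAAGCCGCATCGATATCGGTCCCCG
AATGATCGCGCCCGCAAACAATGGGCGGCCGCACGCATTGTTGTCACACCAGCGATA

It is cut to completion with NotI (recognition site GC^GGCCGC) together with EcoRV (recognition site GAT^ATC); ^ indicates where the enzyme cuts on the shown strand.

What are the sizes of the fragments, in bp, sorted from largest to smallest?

58, 57, 37, 25 bp

NotI sites (GCGGCCGC) start at positions 26, 145.
NotI cuts after base 2 of each site, so after positions 27, 146.
EcoRV sites (GATATC) start at positions 82, 107.
EcoRV cuts after base 3 of each site, so after positions 84, 109.
Combined cut positions: 27, 84, 109, 146.
Circular molecule, 4 cuts → 4 fragments:
  28–84 → 57 bp
  85–109 → 25 bp
  110–146 → 37 bp
  147–177 then 1–27 → 31 + 27 = 58 bp
Sorted largest to smallest: 58, 57, 37, 25 bp.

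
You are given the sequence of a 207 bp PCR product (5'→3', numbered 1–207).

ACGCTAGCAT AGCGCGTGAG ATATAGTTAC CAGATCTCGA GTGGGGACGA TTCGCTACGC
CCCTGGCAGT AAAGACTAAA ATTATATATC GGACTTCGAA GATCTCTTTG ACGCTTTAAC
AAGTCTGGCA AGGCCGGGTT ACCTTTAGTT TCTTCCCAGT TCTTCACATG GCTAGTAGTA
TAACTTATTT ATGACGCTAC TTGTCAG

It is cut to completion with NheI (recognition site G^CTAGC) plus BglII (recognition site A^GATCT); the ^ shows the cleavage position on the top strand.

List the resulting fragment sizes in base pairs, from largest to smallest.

The NheI site (GCTAGC) starts at position 3.
NheI cuts after the first base of each site, so after position 3.
BglII sites (AGATCT) start at positions 32, 100.
BglII cuts after the first base of each site, so after positions 32, 100.
Combined cut positions: 3, 32, 100.
Linear molecule, 3 cuts → 4 fragments:
  1–3 → 3 bp
  4–32 → 29 bp
  33–100 → 68 bp
  101–207 → 107 bp
Sorted largest to smallest: 107, 68, 29, 3 bp.

107, 68, 29, 3 bp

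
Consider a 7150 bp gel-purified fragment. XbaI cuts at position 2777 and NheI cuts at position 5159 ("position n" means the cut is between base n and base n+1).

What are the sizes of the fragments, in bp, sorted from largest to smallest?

Combined cut positions (sorted): 2777, 5159.
Linear molecule, 2 cuts → 3 fragments:
  2777 − 0 = 2777 bp
  5159 − 2777 = 2382 bp
  7150 − 5159 = 1991 bp
Sorted largest to smallest: 2777, 2382, 1991 bp.

2777, 2382, 1991 bp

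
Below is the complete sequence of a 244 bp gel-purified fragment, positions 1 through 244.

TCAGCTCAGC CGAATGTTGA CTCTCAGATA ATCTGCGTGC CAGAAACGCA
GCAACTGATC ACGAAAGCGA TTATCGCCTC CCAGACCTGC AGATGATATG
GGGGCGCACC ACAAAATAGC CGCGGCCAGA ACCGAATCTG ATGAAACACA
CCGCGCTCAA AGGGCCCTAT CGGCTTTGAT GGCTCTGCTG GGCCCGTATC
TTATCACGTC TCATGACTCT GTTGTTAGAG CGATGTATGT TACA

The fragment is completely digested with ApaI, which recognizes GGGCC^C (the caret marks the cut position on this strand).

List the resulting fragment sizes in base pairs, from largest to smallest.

166, 50, 28 bp

ApaI sites (GGGCCC) start at positions 162, 190.
ApaI cuts after base 5 of each site (before the last base), so after positions 166, 194.
Linear molecule, 2 cuts → 3 fragments:
  1–166 → 166 bp
  167–194 → 28 bp
  195–244 → 50 bp
Sorted largest to smallest: 166, 50, 28 bp.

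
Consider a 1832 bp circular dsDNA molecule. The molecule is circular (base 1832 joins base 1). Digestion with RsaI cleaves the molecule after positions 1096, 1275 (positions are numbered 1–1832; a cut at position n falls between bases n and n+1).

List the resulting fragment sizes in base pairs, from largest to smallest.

1653, 179 bp

Circular molecule, 2 cuts → 2 fragments:
  1275 − 1096 = 179 bp
  wrap: 1832 − 1275 + 1096 = 1653 bp
Sorted largest to smallest: 1653, 179 bp.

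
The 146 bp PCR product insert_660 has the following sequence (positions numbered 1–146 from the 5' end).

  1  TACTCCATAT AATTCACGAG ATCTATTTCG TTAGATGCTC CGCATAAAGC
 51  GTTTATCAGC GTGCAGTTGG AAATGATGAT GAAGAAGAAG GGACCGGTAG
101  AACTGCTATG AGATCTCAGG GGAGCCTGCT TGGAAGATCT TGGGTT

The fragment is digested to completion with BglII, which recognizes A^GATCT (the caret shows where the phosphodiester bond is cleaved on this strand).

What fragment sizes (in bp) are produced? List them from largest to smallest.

BglII sites (AGATCT) start at positions 19, 111, 135.
BglII cuts after the first base of each site, so after positions 19, 111, 135.
Linear molecule, 3 cuts → 4 fragments:
  1–19 → 19 bp
  20–111 → 92 bp
  112–135 → 24 bp
  136–146 → 11 bp
Sorted largest to smallest: 92, 24, 19, 11 bp.

92, 24, 19, 11 bp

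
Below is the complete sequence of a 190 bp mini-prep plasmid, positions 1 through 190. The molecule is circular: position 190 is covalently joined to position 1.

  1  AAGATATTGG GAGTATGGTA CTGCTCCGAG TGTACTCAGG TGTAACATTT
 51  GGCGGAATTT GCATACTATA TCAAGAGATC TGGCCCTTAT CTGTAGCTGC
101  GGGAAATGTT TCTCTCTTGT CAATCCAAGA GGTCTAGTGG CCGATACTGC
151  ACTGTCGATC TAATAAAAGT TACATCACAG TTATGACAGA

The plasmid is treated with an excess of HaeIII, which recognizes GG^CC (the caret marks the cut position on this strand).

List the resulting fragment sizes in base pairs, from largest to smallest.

133, 57 bp

HaeIII sites (GGCC) start at positions 82, 139.
HaeIII cuts after base 2 of each site, so after positions 83, 140.
Circular molecule, 2 cuts → 2 fragments:
  84–140 → 57 bp
  141–190 then 1–83 → 50 + 83 = 133 bp
Sorted largest to smallest: 133, 57 bp.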